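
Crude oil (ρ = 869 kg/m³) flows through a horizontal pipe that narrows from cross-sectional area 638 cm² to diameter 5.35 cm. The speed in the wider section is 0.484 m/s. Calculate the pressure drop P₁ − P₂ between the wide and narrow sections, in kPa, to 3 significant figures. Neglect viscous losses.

Continuity gives A₁v₁ = A₂v₂, so v₂ = (638 cm²)/(22.5 cm²) × 0.484 m/s = 13.7 m/s.
With no height change, Bernoulli's equation is P₁ + ½ρv₁² = P₂ + ½ρv₂².
P₁ − P₂ = ½·869·(13.7² − 0.484²) = ½·869·188 = 81900 Pa.

ΔP ≈ 81.9 kPa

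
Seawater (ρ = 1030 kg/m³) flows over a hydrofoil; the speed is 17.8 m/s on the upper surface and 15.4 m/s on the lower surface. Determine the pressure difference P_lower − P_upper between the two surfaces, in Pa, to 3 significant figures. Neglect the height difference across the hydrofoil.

ΔP ≈ 41000 Pa

The pressure is lower where the speed is higher: ΔP = ½ρ(v_up² − v_low²).
ΔP = ½·1030·(17.8² − 15.4²) = 41000 Pa.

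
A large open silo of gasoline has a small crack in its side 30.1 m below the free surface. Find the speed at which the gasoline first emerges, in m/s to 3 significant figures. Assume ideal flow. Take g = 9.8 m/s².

v = 24.3 m/s

Torricelli's result v = √(2gh) gives v = √(2·9.8·30.1) = 24.3 m/s.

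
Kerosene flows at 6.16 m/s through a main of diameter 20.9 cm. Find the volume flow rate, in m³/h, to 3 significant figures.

Q ≈ 761 m³/h

Q = A·v = 0.0343 m² × 6.16 m/s = 0.211 m³/s.
Converting: 0.211 m³/s × 3600 = 761 m³/h.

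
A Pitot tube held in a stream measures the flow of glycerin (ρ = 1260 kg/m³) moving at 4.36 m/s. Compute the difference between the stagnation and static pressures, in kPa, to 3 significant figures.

At the stagnation point the flow is brought to rest, so Bernoulli gives P_stag − P_static = ½ρv².
ΔP = ½·1260·4.36² = 12000 Pa.

ΔP = 12.0 kPa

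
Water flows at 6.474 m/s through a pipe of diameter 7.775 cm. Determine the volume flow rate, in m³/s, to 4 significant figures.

Q = A·v = 0.004748 m² × 6.474 m/s = 0.03074 m³/s.

0.03074 m³/s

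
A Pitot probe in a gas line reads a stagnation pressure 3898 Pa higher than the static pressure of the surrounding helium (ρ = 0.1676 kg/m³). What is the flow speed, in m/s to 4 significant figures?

v ≈ 215.7 m/s

The dynamic pressure equals the rise in static pressure at the stagnation point: ΔP = ½ρv².
v = √(2ΔP/ρ) = √(2·3898/0.1676) = 215.7 m/s.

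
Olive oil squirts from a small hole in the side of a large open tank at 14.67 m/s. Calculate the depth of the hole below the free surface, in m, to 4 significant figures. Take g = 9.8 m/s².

h ≈ 10.98 m

For a small hole in a large open tank, ½v² = gh, giving h = v²/(2g).
h = 14.67²/(2·9.8) = 215.2/19.60 = 10.98 m.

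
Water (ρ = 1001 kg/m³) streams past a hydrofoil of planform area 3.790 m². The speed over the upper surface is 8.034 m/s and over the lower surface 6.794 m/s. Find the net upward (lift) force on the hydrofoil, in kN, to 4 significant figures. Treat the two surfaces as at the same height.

From P + ½ρv² = const at equal height, P_low − P_up = ½ρ(v_up² − v_low²).
ΔP = ½·1001·(8.034² − 6.794²) = 9203 Pa.
Lift = ΔP · A = 9203 × 3.790 = 34880 N.

F = 34.88 kN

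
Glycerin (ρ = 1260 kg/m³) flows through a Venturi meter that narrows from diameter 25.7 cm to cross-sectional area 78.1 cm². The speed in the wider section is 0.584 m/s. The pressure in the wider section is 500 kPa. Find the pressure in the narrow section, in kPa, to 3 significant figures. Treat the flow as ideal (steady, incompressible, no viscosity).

491 kPa

Continuity gives A₁v₁ = A₂v₂, so v₂ = (519 cm²)/(78.1 cm²) × 0.584 m/s = 3.88 m/s.
The pipe is horizontal, so Bernoulli reduces to P₁ + ½ρv₁² = P₂ + ½ρv₂².
P₂ = P₁ − ½ρ(v₂² − v₁²) = 500000 − ½·1260·(3.88² − 0.584²) = 500000 − 9260 = 491000 Pa.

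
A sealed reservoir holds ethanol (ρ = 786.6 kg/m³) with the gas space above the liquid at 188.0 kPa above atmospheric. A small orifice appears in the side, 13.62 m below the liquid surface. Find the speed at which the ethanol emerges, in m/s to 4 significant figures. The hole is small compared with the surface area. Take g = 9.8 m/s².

v ≈ 27.29 m/s

Take point 1 at the surface (v₁ ≈ 0) and point 2 at the hole (at atmospheric pressure). Bernoulli: P₁ + ρg h = P_atm + ½ρv₂².
With P₁ − P_atm = 188000 Pa, v₂ = √(2gh + 2ΔP/ρ) = √(2·9.8·13.62 + 2·188000/786.6) = 27.29 m/s.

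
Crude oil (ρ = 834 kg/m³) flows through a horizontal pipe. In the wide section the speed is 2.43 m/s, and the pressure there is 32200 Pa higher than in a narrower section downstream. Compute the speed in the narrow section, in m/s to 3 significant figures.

With h₁ = h₂, rearranging Bernoulli gives v₂ = √(v₁² + 2ΔP/ρ).
v₂ = √(2.43² + 2·32200/834) = √(5.90 + 77.2) = 9.12 m/s.

v₂ = 9.12 m/s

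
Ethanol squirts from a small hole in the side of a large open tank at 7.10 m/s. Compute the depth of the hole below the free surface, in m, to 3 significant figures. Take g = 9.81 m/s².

h ≈ 2.57 m

Torricelli: v = √(2gh), so h = v²/(2g).
h = 7.10²/(2·9.81) = 50.4/19.62 = 2.57 m.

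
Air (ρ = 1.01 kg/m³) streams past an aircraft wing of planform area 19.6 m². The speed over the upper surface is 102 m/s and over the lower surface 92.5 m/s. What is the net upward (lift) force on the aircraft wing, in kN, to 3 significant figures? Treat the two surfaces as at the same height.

F ≈ 18.3 kN

With equal heights on the two surfaces, Bernoulli gives P_lower − P_upper = ½ρ(v_upper² − v_lower²).
ΔP = ½·1.01·(102² − 92.5²) = 933 Pa.
Lift = ΔP · A = 933 × 19.6 = 18300 N.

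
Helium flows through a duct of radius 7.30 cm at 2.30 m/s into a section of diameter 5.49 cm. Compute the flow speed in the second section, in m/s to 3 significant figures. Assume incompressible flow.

v₂ ≈ 16.3 m/s

Mass conservation (A₁v₁ = A₂v₂) gives v₂ = 2.30 × 167/23.7 = 16.3 m/s.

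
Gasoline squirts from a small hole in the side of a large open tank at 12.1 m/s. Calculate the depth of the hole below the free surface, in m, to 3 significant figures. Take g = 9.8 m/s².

7.47 m

Torricelli: v = √(2gh), so h = v²/(2g).
h = 12.1²/(2·9.8) = 146/19.60 = 7.47 m.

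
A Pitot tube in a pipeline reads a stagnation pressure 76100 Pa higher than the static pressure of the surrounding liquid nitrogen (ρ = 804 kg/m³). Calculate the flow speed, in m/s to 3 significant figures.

The dynamic pressure equals the rise in static pressure at the stagnation point: ΔP = ½ρv².
v = √(2ΔP/ρ) = √(2·76100/804) = 13.8 m/s.

13.8 m/s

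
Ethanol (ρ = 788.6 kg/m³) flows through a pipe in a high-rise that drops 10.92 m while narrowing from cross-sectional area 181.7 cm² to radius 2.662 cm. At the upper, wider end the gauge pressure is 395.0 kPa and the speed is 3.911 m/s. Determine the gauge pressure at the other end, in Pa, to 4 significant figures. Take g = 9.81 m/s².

P₂ = 83740 Pa

By continuity, v₂ = v₁·A₁/A₂ = 3.911·(181.7/22.26) = 31.92 m/s.
Bernoulli: P₁ + ½ρv₁² + ρg h₁ = P₂ + ½ρv₂² + ρg h₂, so P₂ = P₁ + ½ρ(v₁² − v₂²) − ρg(h₂ − h₁).
P₂ = 395000 + ½·788.6·(3.911² − 31.92²) − 788.6·9.81·(−10.92) = 395000 + (-395700) − (-84480) = 83740 Pa.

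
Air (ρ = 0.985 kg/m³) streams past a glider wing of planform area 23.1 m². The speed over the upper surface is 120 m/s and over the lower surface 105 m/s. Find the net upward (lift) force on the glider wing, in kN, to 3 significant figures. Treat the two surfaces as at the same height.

38.4 kN

From P + ½ρv² = const at equal height, P_low − P_up = ½ρ(v_up² − v_low²).
ΔP = ½·0.985·(120² − 105²) = 1660 Pa.
Lift = ΔP · A = 1660 × 23.1 = 38400 N.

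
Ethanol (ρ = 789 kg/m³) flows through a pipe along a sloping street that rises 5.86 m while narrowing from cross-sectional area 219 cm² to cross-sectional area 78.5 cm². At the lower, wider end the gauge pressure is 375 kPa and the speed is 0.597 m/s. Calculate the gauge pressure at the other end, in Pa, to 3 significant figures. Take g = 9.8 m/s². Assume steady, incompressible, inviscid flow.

P₂ = 329000 Pa

Mass conservation (A₁v₁ = A₂v₂) gives v₂ = 0.597 × 219/78.5 = 1.67 m/s.
Bernoulli: P₁ + ½ρv₁² + ρg h₁ = P₂ + ½ρv₂² + ρg h₂, so P₂ = P₁ + ½ρ(v₁² − v₂²) − ρg(h₂ − h₁).
P₂ = 375000 + ½·789·(0.597² − 1.67²) − 789·9.8·(+5.86) = 375000 + (-954) − (45300) = 329000 Pa.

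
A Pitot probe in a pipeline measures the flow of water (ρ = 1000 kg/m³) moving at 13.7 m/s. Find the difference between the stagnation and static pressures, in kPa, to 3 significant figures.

ΔP = 93.8 kPa

The dynamic pressure equals the rise in static pressure at the stagnation point: ΔP = ½ρv².
ΔP = ½·1000·13.7² = 93800 Pa.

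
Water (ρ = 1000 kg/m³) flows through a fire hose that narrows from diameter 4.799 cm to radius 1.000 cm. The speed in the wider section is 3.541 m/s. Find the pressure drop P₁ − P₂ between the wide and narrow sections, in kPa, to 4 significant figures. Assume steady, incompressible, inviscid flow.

ΔP ≈ 201.6 kPa

Continuity gives A₁v₁ = A₂v₂, so v₂ = (18.09 cm²)/(3.142 cm²) × 3.541 m/s = 20.39 m/s.
Bernoulli (h₁ = h₂): P₁ − P₂ = ½ρ(v₂² − v₁²).
P₁ − P₂ = ½·1000·(20.39² − 3.541²) = ½·1000·403.1 = 201600 Pa.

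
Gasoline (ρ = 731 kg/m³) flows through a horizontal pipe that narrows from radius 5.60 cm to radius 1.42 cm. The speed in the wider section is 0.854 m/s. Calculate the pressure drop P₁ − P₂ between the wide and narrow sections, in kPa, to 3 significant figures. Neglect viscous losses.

Continuity gives A₁v₁ = A₂v₂, so v₂ = (98.5 cm²)/(6.33 cm²) × 0.854 m/s = 13.3 m/s.
The pipe is horizontal, so Bernoulli reduces to P₁ + ½ρv₁² = P₂ + ½ρv₂².
P₁ − P₂ = ½·731·(13.3² − 0.854²) = ½·731·176 = 64200 Pa.

ΔP ≈ 64.2 kPa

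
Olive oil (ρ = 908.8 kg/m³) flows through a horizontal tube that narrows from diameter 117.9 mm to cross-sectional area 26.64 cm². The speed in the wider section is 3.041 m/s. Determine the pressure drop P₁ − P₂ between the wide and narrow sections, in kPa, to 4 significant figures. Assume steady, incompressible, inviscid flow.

ΔP ≈ 66.37 kPa

Mass conservation (A₁v₁ = A₂v₂) gives v₂ = 3.041 × 109.2/26.64 = 12.46 m/s.
With no height change, Bernoulli's equation is P₁ + ½ρv₁² = P₂ + ½ρv₂².
P₁ − P₂ = ½·908.8·(12.46² − 3.041²) = ½·908.8·146.1 = 66370 Pa.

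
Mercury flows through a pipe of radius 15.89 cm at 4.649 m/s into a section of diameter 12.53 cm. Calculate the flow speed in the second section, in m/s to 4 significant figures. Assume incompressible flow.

Mass conservation (A₁v₁ = A₂v₂) gives v₂ = 4.649 × 793.2/123.3 = 29.91 m/s.

29.91 m/s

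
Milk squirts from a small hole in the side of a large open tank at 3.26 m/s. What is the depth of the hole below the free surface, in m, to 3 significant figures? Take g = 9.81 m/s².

h = 0.542 m

Torricelli: v = √(2gh), so h = v²/(2g).
h = 3.26²/(2·9.81) = 10.6/19.62 = 0.542 m.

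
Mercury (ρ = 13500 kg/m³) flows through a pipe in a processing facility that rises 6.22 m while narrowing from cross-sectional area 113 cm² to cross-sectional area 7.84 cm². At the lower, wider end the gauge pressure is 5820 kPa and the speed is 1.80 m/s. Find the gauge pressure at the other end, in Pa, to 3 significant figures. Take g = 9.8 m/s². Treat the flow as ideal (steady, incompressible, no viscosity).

Mass conservation (A₁v₁ = A₂v₂) gives v₂ = 1.80 × 113/7.84 = 25.9 m/s.
Applying Bernoulli between the two ends and solving for P₂: P₂ = P₁ + ½ρ(v₁² − v₂²) − ρgΔh.
P₂ = 5820000 + ½·13500·(1.80² − 25.9²) − 13500·9.8·(+6.22) = 5820000 + (-4520000) − (823000) = 476000 Pa.

P₂ = 476000 Pa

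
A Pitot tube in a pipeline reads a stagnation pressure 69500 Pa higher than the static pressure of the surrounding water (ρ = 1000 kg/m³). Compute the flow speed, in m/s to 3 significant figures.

Bernoulli between the free stream and the stagnation point: ½ρv² = P_stag − P_static.
v = √(2ΔP/ρ) = √(2·69500/1000) = 11.8 m/s.

v = 11.8 m/s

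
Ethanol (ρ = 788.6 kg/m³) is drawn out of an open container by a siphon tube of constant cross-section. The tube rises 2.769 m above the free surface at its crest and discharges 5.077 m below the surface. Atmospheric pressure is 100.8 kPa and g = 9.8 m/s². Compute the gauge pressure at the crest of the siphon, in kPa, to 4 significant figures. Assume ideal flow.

From the surface to the outlet (both open to atmosphere, surface at rest): v = √(2g·h_out) = √(2·9.8·5.077) = 9.975 m/s.
The bore is uniform, so the speed at the crest is the same v. Bernoulli surface→crest: P_atm = P_top + ½ρv² + ρg·h_top.
P_top = 100800 − ½·788.6·9.975² − 788.6·9.8·2.769 = 40160 Pa. So P_gauge = P_top − P_atm = -60640 Pa.

-60.64 kPa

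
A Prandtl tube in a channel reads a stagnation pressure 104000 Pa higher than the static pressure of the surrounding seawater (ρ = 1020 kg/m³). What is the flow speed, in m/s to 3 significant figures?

v = 14.3 m/s

At the stagnation point the flow is brought to rest, so Bernoulli gives P_stag − P_static = ½ρv².
v = √(2ΔP/ρ) = √(2·104000/1020) = 14.3 m/s.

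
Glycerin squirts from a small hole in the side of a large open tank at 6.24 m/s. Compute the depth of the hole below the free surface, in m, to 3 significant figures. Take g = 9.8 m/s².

h ≈ 1.99 m

Torricelli: v = √(2gh), so h = v²/(2g).
h = 6.24²/(2·9.8) = 38.9/19.60 = 1.99 m.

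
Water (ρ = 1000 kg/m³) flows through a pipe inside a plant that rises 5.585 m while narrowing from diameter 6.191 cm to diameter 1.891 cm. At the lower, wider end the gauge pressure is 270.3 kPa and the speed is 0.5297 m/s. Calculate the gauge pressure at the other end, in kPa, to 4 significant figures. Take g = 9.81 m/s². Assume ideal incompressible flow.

Continuity gives A₁v₁ = A₂v₂, so v₂ = (30.10 cm²)/(2.808 cm²) × 0.5297 m/s = 5.678 m/s.
Bernoulli: P₁ + ½ρv₁² + ρg h₁ = P₂ + ½ρv₂² + ρg h₂, so P₂ = P₁ + ½ρ(v₁² − v₂²) − ρg(h₂ − h₁).
P₂ = 270300 + ½·1000·(0.5297² − 5.678²) − 1000·9.81·(+5.585) = 270300 + (-15980) − (54790) = 199500 Pa.

P₂ ≈ 199.5 kPa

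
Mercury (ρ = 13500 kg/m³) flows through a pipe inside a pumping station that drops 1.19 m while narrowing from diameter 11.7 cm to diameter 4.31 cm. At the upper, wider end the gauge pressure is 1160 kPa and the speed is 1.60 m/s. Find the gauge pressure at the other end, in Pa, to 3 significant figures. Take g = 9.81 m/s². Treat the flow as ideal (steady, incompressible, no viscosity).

Mass conservation (A₁v₁ = A₂v₂) gives v₂ = 1.60 × 108/14.6 = 11.8 m/s.
Bernoulli: P₁ + ½ρv₁² + ρg h₁ = P₂ + ½ρv₂² + ρg h₂, so P₂ = P₁ + ½ρ(v₁² − v₂²) − ρg(h₂ − h₁).
P₂ = 1160000 + ½·13500·(1.60² − 11.8²) − 13500·9.81·(−1.19) = 1160000 + (-921000) − (-158000) = 396000 Pa.

P₂ ≈ 396000 Pa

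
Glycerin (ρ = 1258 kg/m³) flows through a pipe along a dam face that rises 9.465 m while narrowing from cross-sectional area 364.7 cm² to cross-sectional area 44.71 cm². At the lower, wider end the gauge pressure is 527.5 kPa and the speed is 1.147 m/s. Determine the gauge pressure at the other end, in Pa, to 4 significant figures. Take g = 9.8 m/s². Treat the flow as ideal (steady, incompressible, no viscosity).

P₂ ≈ 356600 Pa

By continuity, v₂ = v₁·A₁/A₂ = 1.147·(364.7/44.71) = 9.356 m/s.
Applying Bernoulli between the two ends and solving for P₂: P₂ = P₁ + ½ρ(v₁² − v₂²) − ρgΔh.
P₂ = 527500 + ½·1258·(1.147² − 9.356²) − 1258·9.8·(+9.465) = 527500 + (-54230) − (116700) = 356600 Pa.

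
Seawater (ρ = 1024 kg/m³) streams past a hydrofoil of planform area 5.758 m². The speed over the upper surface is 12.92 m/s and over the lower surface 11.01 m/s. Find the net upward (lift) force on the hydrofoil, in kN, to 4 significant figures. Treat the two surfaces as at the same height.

The faster flow above has the lower pressure; Bernoulli (same height) gives ΔP = ½ρ(v_up² − v_low²).
ΔP = ½·1024·(12.92² − 11.01²) = 23400 Pa.
Lift = ΔP · A = 23400 × 5.758 = 134700 N.

F ≈ 134.7 kN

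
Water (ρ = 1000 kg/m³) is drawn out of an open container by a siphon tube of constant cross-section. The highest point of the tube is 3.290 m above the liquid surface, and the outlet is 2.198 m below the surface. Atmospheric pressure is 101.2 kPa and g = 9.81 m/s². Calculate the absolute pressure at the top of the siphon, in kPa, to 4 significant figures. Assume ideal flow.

47.36 kPa

From the surface to the outlet (both open to atmosphere, surface at rest): v = √(2g·h_out) = √(2·9.81·2.198) = 6.567 m/s.
With constant cross-section the crest speed equals v; applying Bernoulli from the surface up to the crest, P_top = P_atm − ½ρv² − ρg·h_top.
P_top = 101200 − ½·1000·6.567² − 1000·9.81·3.290 = 47360 Pa.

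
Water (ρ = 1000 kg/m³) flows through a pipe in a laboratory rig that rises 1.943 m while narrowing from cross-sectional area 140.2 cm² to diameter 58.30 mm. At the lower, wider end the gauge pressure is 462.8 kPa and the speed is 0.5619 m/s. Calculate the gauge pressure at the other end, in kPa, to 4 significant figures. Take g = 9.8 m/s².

439.6 kPa

By continuity, v₂ = v₁·A₁/A₂ = 0.5619·(140.2/26.69) = 2.951 m/s.
Applying Bernoulli between the two ends and solving for P₂: P₂ = P₁ + ½ρ(v₁² − v₂²) − ρgΔh.
P₂ = 462800 + ½·1000·(0.5619² − 2.951²) − 1000·9.8·(+1.943) = 462800 + (-4197) − (19040) = 439600 Pa.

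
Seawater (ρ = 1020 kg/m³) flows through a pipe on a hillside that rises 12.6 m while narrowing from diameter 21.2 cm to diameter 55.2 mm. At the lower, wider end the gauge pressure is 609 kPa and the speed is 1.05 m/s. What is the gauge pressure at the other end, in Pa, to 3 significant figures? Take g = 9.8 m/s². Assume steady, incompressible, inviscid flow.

361000 Pa

Mass conservation (A₁v₁ = A₂v₂) gives v₂ = 1.05 × 353/23.9 = 15.5 m/s.
Applying Bernoulli between the two ends and solving for P₂: P₂ = P₁ + ½ρ(v₁² − v₂²) − ρgΔh.
P₂ = 609000 + ½·1020·(1.05² − 15.5²) − 1020·9.8·(+12.6) = 609000 + (-122000) − (126000) = 361000 Pa.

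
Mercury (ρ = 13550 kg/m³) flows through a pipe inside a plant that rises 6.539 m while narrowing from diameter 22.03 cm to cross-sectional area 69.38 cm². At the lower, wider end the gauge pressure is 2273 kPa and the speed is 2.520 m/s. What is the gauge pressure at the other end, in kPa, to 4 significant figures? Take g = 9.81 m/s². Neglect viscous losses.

Continuity gives A₁v₁ = A₂v₂, so v₂ = (381.2 cm²)/(69.38 cm²) × 2.520 m/s = 13.84 m/s.
Energy conservation along the streamline gives P₂ = P₁ − ½ρ(v₂² − v₁²) − ρg(h₂ − h₁).
P₂ = 2273000 + ½·13550·(2.520² − 13.84²) − 13550·9.81·(+6.539) = 2273000 + (-1256000) − (869200) = 148200 Pa.

148.2 kPa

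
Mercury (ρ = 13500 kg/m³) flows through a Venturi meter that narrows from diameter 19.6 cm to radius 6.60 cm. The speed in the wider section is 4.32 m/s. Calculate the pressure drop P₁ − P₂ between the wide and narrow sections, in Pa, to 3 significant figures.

By continuity, v₂ = v₁·A₁/A₂ = 4.32·(302/137) = 9.52 m/s.
The pipe is horizontal, so Bernoulli reduces to P₁ + ½ρv₁² = P₂ + ½ρv₂².
P₁ − P₂ = ½·13500·(9.52² − 4.32²) = ½·13500·72.1 = 486000 Pa.

ΔP ≈ 486000 Pa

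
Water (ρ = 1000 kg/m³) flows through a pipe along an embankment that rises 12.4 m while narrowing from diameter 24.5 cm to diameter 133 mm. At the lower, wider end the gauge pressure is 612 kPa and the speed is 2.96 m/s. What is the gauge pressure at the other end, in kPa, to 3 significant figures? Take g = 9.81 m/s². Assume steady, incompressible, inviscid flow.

P₂ ≈ 444 kPa

Continuity gives A₁v₁ = A₂v₂, so v₂ = (471 cm²)/(139 cm²) × 2.96 m/s = 10.0 m/s.
Energy conservation along the streamline gives P₂ = P₁ − ½ρ(v₂² − v₁²) − ρg(h₂ − h₁).
P₂ = 612000 + ½·1000·(2.96² − 10.0²) − 1000·9.81·(+12.4) = 612000 + (-46100) − (122000) = 444000 Pa.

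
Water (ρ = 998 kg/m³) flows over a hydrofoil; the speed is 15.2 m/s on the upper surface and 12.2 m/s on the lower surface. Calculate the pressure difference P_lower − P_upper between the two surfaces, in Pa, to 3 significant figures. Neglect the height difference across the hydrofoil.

The pressure is lower where the speed is higher: ΔP = ½ρ(v_up² − v_low²).
ΔP = ½·998·(15.2² − 12.2²) = 41000 Pa.

ΔP ≈ 41000 Pa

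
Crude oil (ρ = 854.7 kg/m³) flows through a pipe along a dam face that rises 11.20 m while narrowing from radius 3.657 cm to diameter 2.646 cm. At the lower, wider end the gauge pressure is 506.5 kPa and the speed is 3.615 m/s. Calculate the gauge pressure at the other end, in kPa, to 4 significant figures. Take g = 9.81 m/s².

P₂ ≈ 92.14 kPa

By continuity, v₂ = v₁·A₁/A₂ = 3.615·(42.01/5.499) = 27.62 m/s.
Energy conservation along the streamline gives P₂ = P₁ − ½ρ(v₂² − v₁²) − ρg(h₂ − h₁).
P₂ = 506500 + ½·854.7·(3.615² − 27.62²) − 854.7·9.81·(+11.20) = 506500 + (-320400) − (93910) = 92140 Pa.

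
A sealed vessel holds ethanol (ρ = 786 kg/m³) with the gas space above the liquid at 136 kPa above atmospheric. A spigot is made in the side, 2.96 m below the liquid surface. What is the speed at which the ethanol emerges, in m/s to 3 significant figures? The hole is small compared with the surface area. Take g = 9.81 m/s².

v ≈ 20.1 m/s

Take point 1 at the surface (v₁ ≈ 0) and point 2 at the hole (at atmospheric pressure). Bernoulli: P₁ + ρg h = P_atm + ½ρv₂².
With P₁ − P_atm = 136000 Pa, v₂ = √(2gh + 2ΔP/ρ) = √(2·9.81·2.96 + 2·136000/786) = 20.1 m/s.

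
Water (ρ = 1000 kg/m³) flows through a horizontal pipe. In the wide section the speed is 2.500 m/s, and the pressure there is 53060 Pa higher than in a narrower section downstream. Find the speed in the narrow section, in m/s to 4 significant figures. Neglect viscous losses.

Along the level pipe P + ½ρv² is conserved, hence v₂² = v₁² + 2(P₁ − P₂)/ρ.
v₂ = √(2.500² + 2·53060/1000) = √(6.250 + 106.1) = 10.60 m/s.

v₂ = 10.60 m/s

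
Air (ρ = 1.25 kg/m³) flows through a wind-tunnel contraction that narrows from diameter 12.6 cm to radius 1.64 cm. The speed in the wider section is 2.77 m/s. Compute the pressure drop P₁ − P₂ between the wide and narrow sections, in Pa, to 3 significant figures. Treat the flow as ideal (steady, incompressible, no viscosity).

Continuity gives A₁v₁ = A₂v₂, so v₂ = (125 cm²)/(8.45 cm²) × 2.77 m/s = 40.9 m/s.
With no height change, Bernoulli's equation is P₁ + ½ρv₁² = P₂ + ½ρv₂².
P₁ − P₂ = ½·1.25·(40.9² − 2.77²) = ½·1.25·1660 = 1040 Pa.

1040 Pa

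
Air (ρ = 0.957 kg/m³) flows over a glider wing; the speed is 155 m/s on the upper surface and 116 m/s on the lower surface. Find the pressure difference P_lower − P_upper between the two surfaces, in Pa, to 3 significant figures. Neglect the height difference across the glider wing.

ΔP ≈ 5060 Pa

Bernoulli (same height): P_lower − P_upper = ½ρ(v_upper² − v_lower²).
ΔP = ½·0.957·(155² − 116²) = 5060 Pa.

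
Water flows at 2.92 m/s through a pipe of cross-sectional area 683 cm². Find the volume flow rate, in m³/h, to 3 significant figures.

Q ≈ 718 m³/h

Q = A·v = 0.0683 m² × 2.92 m/s = 0.199 m³/s.
Converting: 0.199 m³/s × 3600 = 718 m³/h.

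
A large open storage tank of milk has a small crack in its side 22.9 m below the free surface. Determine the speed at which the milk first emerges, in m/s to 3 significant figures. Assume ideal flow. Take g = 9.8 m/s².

v = 21.2 m/s

With the surface at rest and both surface and jet at atmospheric pressure, Bernoulli gives ρg h = ½ρv², so v = √(2gh) = √(2·9.8·22.9) = 21.2 m/s.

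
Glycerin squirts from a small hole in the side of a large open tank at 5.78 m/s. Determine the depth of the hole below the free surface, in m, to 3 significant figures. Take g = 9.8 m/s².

h = 1.70 m

Torricelli: v = √(2gh), so h = v²/(2g).
h = 5.78²/(2·9.8) = 33.4/19.60 = 1.70 m.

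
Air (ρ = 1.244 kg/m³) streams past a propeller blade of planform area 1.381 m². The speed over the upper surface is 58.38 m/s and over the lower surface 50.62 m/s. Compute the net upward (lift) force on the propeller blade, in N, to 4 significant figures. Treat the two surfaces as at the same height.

The faster flow above has the lower pressure; Bernoulli (same height) gives ΔP = ½ρ(v_up² − v_low²).
ΔP = ½·1.244·(58.38² − 50.62²) = 526.1 Pa.
Lift = ΔP · A = 526.1 × 1.381 = 726.6 N.

F ≈ 726.6 N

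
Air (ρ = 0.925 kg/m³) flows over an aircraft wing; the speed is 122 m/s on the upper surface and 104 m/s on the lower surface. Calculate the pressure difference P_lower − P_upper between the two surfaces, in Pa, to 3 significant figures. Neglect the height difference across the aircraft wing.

Bernoulli (same height): P_lower − P_upper = ½ρ(v_upper² − v_lower²).
ΔP = ½·0.925·(122² − 104²) = 1880 Pa.

ΔP ≈ 1880 Pa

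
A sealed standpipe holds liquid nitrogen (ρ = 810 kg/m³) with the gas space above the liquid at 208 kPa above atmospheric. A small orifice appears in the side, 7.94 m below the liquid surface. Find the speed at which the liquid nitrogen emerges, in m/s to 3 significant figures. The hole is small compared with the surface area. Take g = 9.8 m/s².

Take point 1 at the surface (v₁ ≈ 0) and point 2 at the hole (at atmospheric pressure). Bernoulli: P₁ + ρg h = P_atm + ½ρv₂².
With P₁ − P_atm = 208000 Pa, v₂ = √(2gh + 2ΔP/ρ) = √(2·9.8·7.94 + 2·208000/810) = 25.9 m/s.

25.9 m/s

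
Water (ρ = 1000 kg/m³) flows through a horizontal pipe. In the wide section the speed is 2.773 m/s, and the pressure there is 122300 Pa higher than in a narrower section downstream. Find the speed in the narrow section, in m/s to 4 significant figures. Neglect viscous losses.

v₂ = 15.88 m/s

Horizontal Bernoulli: P₁ + ½ρv₁² = P₂ + ½ρv₂², so v₂² = v₁² + 2(P₁ − P₂)/ρ.
v₂ = √(2.773² + 2·122300/1000) = √(7.690 + 244.6) = 15.88 m/s.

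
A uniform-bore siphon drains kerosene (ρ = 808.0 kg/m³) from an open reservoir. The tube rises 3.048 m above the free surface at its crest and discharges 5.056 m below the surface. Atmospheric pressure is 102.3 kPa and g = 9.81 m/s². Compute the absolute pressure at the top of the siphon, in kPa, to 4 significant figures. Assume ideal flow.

Bernoulli surface→outlet gives ½v² = g·h_out, so v = √(2·9.81·5.056) = 9.960 m/s.
With constant cross-section the crest speed equals v; applying Bernoulli from the surface up to the crest, P_top = P_atm − ½ρv² − ρg·h_top.
P_top = 102300 − ½·808.0·9.960² − 808.0·9.81·3.048 = 38060 Pa.

38.06 kPa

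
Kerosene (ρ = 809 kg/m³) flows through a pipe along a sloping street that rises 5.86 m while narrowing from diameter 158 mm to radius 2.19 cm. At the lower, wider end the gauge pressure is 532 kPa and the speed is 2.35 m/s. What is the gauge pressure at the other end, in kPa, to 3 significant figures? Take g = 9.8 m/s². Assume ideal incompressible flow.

Continuity gives A₁v₁ = A₂v₂, so v₂ = (196 cm²)/(15.1 cm²) × 2.35 m/s = 30.6 m/s.
Bernoulli: P₁ + ½ρv₁² + ρg h₁ = P₂ + ½ρv₂² + ρg h₂, so P₂ = P₁ + ½ρ(v₁² − v₂²) − ρg(h₂ − h₁).
P₂ = 532000 + ½·809·(2.35² − 30.6²) − 809·9.8·(+5.86) = 532000 + (-376000) − (46500) = 110000 Pa.

P₂ = 110 kPa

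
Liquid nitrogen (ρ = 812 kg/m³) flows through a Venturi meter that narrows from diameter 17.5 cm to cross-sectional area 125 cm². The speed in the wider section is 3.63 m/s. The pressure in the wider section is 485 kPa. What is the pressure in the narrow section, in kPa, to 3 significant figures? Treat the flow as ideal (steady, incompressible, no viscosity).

By continuity, v₂ = v₁·A₁/A₂ = 3.63·(241/125) = 6.98 m/s.
Along the horizontal streamline, P + ½ρv² is constant.
P₂ = P₁ − ½ρ(v₂² − v₁²) = 485000 − ½·812·(6.98² − 3.63²) = 485000 − 14500 = 471000 Pa.

P₂ ≈ 471 kPa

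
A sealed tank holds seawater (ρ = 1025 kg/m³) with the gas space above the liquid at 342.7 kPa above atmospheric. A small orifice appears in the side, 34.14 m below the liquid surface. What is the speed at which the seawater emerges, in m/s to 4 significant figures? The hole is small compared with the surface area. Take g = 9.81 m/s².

v ≈ 36.59 m/s

Take point 1 at the surface (v₁ ≈ 0) and point 2 at the hole (at atmospheric pressure). Bernoulli: P₁ + ρg h = P_atm + ½ρv₂².
With P₁ − P_atm = 342700 Pa, v₂ = √(2gh + 2ΔP/ρ) = √(2·9.81·34.14 + 2·342700/1025) = 36.59 m/s.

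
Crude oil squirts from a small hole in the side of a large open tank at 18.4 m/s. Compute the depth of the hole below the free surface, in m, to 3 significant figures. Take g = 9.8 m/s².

17.3 m

Torricelli: v = √(2gh), so h = v²/(2g).
h = 18.4²/(2·9.8) = 339/19.60 = 17.3 m.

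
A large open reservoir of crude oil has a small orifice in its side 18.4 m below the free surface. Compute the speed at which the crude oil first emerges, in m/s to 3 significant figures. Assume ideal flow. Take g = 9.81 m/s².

v ≈ 19.0 m/s

The surface is effectively still and both ends are open, so ½v² = gh and v = √(2·9.81·18.4) = 19.0 m/s.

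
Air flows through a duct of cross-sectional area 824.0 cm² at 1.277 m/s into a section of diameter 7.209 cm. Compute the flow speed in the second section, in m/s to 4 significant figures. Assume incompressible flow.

v₂ ≈ 25.78 m/s

Mass conservation (A₁v₁ = A₂v₂) gives v₂ = 1.277 × 824.0/40.82 = 25.78 m/s.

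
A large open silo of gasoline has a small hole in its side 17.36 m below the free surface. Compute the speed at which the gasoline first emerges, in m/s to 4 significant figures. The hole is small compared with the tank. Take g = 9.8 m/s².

v = 18.45 m/s

The surface is effectively still and both ends are open, so ½v² = gh and v = √(2·9.8·17.36) = 18.45 m/s.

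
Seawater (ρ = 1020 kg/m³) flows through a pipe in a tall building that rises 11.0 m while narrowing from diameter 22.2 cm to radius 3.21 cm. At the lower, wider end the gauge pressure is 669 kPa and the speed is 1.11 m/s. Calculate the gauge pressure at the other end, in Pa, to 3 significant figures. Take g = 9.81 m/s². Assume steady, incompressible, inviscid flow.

P₂ ≈ 470000 Pa

By continuity, v₂ = v₁·A₁/A₂ = 1.11·(387/32.4) = 13.3 m/s.
Applying Bernoulli between the two ends and solving for P₂: P₂ = P₁ + ½ρ(v₁² − v₂²) − ρgΔh.
P₂ = 669000 + ½·1020·(1.11² − 13.3²) − 1020·9.81·(+11.0) = 669000 + (-89200) − (110000) = 470000 Pa.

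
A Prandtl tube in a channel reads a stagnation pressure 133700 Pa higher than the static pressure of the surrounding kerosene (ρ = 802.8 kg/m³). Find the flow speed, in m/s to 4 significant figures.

v ≈ 18.25 m/s

Bernoulli between the free stream and the stagnation point: ½ρv² = P_stag − P_static.
v = √(2ΔP/ρ) = √(2·133700/802.8) = 18.25 m/s.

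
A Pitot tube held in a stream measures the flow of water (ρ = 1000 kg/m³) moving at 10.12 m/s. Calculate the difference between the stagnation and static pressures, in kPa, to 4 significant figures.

At the stagnation point the flow is brought to rest, so Bernoulli gives P_stag − P_static = ½ρv².
ΔP = ½·1000·10.12² = 51210 Pa.

ΔP = 51.21 kPa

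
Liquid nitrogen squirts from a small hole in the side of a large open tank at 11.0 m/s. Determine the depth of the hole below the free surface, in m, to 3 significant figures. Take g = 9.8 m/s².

For a small hole in a large open tank, ½v² = gh, giving h = v²/(2g).
h = 11.0²/(2·9.8) = 121/19.60 = 6.17 m.

h ≈ 6.17 m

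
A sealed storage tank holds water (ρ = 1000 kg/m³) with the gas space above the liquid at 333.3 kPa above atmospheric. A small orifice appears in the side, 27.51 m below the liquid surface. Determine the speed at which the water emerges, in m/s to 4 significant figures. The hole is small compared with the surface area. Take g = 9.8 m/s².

v ≈ 34.72 m/s

Take point 1 at the surface (v₁ ≈ 0) and point 2 at the hole (at atmospheric pressure). Bernoulli: P₁ + ρg h = P_atm + ½ρv₂².
With P₁ − P_atm = 333300 Pa, v₂ = √(2gh + 2ΔP/ρ) = √(2·9.8·27.51 + 2·333300/1000) = 34.72 m/s.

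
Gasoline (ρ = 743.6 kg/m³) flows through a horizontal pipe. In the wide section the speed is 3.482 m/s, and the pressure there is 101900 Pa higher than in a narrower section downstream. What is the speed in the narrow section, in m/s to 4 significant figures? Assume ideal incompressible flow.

Horizontal Bernoulli: P₁ + ½ρv₁² = P₂ + ½ρv₂², so v₂² = v₁² + 2(P₁ − P₂)/ρ.
v₂ = √(3.482² + 2·101900/743.6) = √(12.12 + 274.1) = 16.92 m/s.

v₂ ≈ 16.92 m/s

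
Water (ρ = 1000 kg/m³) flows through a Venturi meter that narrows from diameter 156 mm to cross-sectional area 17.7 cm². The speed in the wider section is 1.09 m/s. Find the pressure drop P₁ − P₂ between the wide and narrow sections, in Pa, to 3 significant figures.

By continuity, v₂ = v₁·A₁/A₂ = 1.09·(191/17.7) = 11.8 m/s.
Along the horizontal streamline, P + ½ρv² is constant.
P₁ − P₂ = ½·1000·(11.8² − 1.09²) = ½·1000·137 = 68700 Pa.

ΔP ≈ 68700 Pa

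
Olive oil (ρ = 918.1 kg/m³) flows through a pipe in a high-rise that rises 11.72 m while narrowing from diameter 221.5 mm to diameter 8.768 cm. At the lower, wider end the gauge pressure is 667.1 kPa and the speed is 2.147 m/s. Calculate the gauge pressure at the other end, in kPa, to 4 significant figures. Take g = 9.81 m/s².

The volume flow rate is constant, so v₂ = (A₁/A₂)v₁ = (385.3/60.38)·2.147 = 13.70 m/s.
Energy conservation along the streamline gives P₂ = P₁ − ½ρ(v₂² − v₁²) − ρg(h₂ − h₁).
P₂ = 667100 + ½·918.1·(2.147² − 13.70²) − 918.1·9.81·(+11.72) = 667100 + (-84070) − (105600) = 477500 Pa.

P₂ ≈ 477.5 kPa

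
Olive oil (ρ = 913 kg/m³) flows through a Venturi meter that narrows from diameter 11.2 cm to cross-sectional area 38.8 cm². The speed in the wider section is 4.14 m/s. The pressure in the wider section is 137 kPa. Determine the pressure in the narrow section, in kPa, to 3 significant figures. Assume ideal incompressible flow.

The volume flow rate is constant, so v₂ = (A₁/A₂)v₁ = (98.5/38.8)·4.14 = 10.5 m/s.
The pipe is horizontal, so Bernoulli reduces to P₁ + ½ρv₁² = P₂ + ½ρv₂².
P₂ = P₁ − ½ρ(v₂² − v₁²) = 137000 − ½·913·(10.5² − 4.14²) = 137000 − 42600 = 94400 Pa.

P₂ = 94.4 kPa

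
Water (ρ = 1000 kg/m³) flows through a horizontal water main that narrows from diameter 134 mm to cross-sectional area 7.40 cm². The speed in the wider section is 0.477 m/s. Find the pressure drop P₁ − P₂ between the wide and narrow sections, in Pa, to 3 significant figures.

By continuity, v₂ = v₁·A₁/A₂ = 0.477·(141/7.40) = 9.09 m/s.
Along the horizontal streamline, P + ½ρv² is constant.
P₁ − P₂ = ½·1000·(9.09² − 0.477²) = ½·1000·82.4 = 41200 Pa.

ΔP ≈ 41200 Pa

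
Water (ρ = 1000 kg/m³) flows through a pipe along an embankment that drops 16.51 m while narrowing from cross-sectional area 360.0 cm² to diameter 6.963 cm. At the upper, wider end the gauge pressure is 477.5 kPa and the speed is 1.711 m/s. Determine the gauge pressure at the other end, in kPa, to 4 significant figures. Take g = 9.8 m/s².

Mass conservation (A₁v₁ = A₂v₂) gives v₂ = 1.711 × 360.0/38.08 = 16.18 m/s.
Energy conservation along the streamline gives P₂ = P₁ − ½ρ(v₂² − v₁²) − ρg(h₂ − h₁).
P₂ = 477500 + ½·1000·(1.711² − 16.18²) − 1000·9.8·(−16.51) = 477500 + (-129400) − (-161800) = 509900 Pa.

P₂ = 509.9 kPa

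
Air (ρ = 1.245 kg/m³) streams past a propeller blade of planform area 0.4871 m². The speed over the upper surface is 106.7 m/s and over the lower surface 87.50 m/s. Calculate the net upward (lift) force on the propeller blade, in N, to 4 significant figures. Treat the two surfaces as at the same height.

1131 N

With equal heights on the two surfaces, Bernoulli gives P_lower − P_upper = ½ρ(v_upper² − v_lower²).
ΔP = ½·1.245·(106.7² − 87.50²) = 2321 Pa.
Lift = ΔP · A = 2321 × 0.4871 = 1131 N.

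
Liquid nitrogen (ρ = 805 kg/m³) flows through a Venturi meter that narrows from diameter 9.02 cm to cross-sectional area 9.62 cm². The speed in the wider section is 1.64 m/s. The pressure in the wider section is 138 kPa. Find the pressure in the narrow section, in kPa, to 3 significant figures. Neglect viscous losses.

Continuity gives A₁v₁ = A₂v₂, so v₂ = (63.9 cm²)/(9.62 cm²) × 1.64 m/s = 10.9 m/s.
The pipe is horizontal, so Bernoulli reduces to P₁ + ½ρv₁² = P₂ + ½ρv₂².
P₂ = P₁ − ½ρ(v₂² − v₁²) = 138000 − ½·805·(10.9² − 1.64²) = 138000 − 46700 = 91300 Pa.

P₂ ≈ 91.3 kPa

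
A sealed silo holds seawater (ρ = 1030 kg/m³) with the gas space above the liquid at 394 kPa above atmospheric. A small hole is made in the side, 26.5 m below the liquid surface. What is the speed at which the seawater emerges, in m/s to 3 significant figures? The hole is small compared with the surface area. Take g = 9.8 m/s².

Take point 1 at the surface (v₁ ≈ 0) and point 2 at the hole (at atmospheric pressure). Bernoulli: P₁ + ρg h = P_atm + ½ρv₂².
With P₁ − P_atm = 394000 Pa, v₂ = √(2gh + 2ΔP/ρ) = √(2·9.8·26.5 + 2·394000/1030) = 35.8 m/s.

35.8 m/s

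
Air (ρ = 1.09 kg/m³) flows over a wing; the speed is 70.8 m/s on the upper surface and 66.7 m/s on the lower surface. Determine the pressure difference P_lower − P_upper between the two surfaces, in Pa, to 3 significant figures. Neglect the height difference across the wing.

Bernoulli (same height): P_lower − P_upper = ½ρ(v_upper² − v_lower²).
ΔP = ½·1.09·(70.8² − 66.7²) = 307 Pa.

ΔP ≈ 307 Pa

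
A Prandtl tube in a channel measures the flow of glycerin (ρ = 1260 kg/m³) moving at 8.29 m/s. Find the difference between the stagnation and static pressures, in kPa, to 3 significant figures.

ΔP ≈ 43.3 kPa

The dynamic pressure equals the rise in static pressure at the stagnation point: ΔP = ½ρv².
ΔP = ½·1260·8.29² = 43300 Pa.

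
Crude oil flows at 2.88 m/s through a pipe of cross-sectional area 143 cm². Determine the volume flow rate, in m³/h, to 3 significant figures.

Q = A·v = 0.0143 m² × 2.88 m/s = 0.0412 m³/s.
Converting: 0.0412 m³/s × 3600 = 148 m³/h.

148 m³/h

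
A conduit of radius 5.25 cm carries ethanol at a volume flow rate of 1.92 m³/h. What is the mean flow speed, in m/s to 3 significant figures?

v = 0.0616 m/s

Q = 1.92 m³/h = 0.000533 m³/s.
v = Q/A = 0.000533 / 0.00866 = 0.0616 m/s.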